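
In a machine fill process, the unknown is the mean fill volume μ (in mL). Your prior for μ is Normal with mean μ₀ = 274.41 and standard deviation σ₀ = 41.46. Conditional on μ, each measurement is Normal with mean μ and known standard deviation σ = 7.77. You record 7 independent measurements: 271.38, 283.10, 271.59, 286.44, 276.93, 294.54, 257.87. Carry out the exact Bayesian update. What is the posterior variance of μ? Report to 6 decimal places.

For Normal data with known variance σ², a Normal(μ₀, σ₀²) prior on μ is conjugate. Posterior precision = 1/σ₀² + n/σ²; posterior mean is the precision-weighted average of μ₀ and x̄.
σ₀² = 41.46² = 1718.9316, σ² = 7.77² = 60.3729; σ² + n·σ₀² = 60.3729 + 7·1718.9316 = 12092.8941.
Posterior precision = 1/σ₀² + n/σ² = 1/1718.9316 + 7/60.3729 = (σ² + n·σ₀²)/(σ₀²σ²) = 12092.8941/(1718.9316·60.3729); posterior variance σₙ² = σ₀²σ²/(σ² + n·σ₀²) = 1718.9316·60.3729/12092.8941 = 8.581642.

8.581642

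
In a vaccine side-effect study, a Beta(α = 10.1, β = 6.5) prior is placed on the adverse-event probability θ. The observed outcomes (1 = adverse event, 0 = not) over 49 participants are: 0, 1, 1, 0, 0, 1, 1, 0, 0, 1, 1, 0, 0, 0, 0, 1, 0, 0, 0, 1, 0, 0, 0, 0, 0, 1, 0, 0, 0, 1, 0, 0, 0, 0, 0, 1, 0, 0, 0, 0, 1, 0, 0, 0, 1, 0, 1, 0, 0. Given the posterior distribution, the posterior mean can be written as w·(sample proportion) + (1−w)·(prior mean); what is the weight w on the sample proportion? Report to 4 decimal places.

0.7470

The Beta prior is conjugate to a Binomial/Bernoulli likelihood; the update adds successes to α and failures to β.
Posterior mean = (α₀+k)/(α₀+β₀+n) = [n/(α₀+β₀+n)]·(k/n) + [(α₀+β₀)/(α₀+β₀+n)]·α₀/(α₀+β₀), so only n and the prior enter the weight.
The weight on the data is w = n/(α₀+β₀+n) = 49/(10.1+6.5+49) = 49/65.6 = 0.7470.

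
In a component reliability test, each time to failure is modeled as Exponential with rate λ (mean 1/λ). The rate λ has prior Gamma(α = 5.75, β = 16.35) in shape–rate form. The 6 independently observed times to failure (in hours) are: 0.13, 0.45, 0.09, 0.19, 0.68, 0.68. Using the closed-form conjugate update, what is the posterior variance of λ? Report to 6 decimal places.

With a Gamma(shape α, rate β) prior on the exponential rate λ, the posterior after n observations with total T = Σxᵢ is Gamma(α+n, β+T).
Sum of observations T = 2.22 hours; n = 6.
Posterior: Gamma(5.75+6, 16.35+2.22) = Gamma(11.75, 18.57).
Var = α/β² = 0.034073.

0.034073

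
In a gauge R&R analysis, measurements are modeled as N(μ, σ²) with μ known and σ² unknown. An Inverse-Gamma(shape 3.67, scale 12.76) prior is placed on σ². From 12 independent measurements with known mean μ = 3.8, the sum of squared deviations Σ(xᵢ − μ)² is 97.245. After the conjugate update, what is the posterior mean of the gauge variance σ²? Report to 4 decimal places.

With known mean μ and an Inverse-Gamma(α, β) prior on σ², the Normal likelihood is conjugate: posterior is Inv-Gamma(α + n/2, β + Σ(xᵢ−μ)²/2).
Posterior: Inv-Gamma(3.67 + 12/2, 12.76 + 97.245/2) = Inv-Gamma(9.67, 61.3825).
E[σ²|data] = β/(α−1) = 61.3825/8.67 = 7.0799.

7.0799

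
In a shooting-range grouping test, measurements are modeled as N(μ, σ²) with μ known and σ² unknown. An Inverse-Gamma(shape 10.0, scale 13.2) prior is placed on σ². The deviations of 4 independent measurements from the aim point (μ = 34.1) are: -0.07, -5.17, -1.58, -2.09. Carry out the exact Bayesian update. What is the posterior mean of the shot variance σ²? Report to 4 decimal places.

2.7272

With known mean μ and an Inverse-Gamma(α, β) prior on σ², the Normal likelihood is conjugate: posterior is Inv-Gamma(α + n/2, β + Σ(xᵢ−μ)²/2).
Σ(xᵢ−μ)² = (-0.07)² + (-5.17)² + (-1.58)² + (-2.09)² = 33.5983.
Posterior: Inv-Gamma(10.0 + 4/2, 13.2 + 33.5983/2) = Inv-Gamma(12.00, 29.99915).
E[σ²|data] = β/(α−1) = 29.99915/11.00 = 2.7272.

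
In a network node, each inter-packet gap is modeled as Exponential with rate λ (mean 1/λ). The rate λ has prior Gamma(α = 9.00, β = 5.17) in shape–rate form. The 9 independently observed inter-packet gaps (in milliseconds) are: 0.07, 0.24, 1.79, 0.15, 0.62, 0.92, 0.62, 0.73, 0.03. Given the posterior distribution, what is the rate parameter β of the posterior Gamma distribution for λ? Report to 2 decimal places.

With a Gamma(shape α, rate β) prior on the exponential rate λ, the posterior after n observations with total T = Σxᵢ is Gamma(α+n, β+T).
Sum of observations T = 5.17 milliseconds; n = 9.
Posterior: Gamma(9.00+9, 5.17+5.17) = Gamma(18.00, 10.34).
Posterior β = 10.34.

10.34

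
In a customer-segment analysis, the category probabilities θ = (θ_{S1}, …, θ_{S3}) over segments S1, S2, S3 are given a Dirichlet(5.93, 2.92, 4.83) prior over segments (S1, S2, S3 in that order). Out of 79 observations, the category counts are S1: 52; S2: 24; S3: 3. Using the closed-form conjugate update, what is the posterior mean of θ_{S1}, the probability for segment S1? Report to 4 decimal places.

0.6251

The Dirichlet prior is conjugate to the Multinomial likelihood: each posterior αⱼ = prior αⱼ + observed count nⱼ.
Posterior concentration: (57.93, 26.92, 7.83), total = 92.68.
E[θ_{S1}|data] = α_{S1}/Σα = 57.93/92.68 = 0.6251.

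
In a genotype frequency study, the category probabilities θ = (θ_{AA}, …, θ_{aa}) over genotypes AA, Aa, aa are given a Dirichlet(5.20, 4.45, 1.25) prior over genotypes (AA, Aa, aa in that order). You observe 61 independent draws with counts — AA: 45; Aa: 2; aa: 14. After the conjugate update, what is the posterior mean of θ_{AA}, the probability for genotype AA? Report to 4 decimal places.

The Dirichlet prior is conjugate to the Multinomial likelihood: each posterior αⱼ = prior αⱼ + observed count nⱼ.
Posterior concentration: (50.20, 6.45, 15.25), total = 71.90.
E[θ_{AA}|data] = α_{AA}/Σα = 50.20/71.90 = 0.6982.

0.6982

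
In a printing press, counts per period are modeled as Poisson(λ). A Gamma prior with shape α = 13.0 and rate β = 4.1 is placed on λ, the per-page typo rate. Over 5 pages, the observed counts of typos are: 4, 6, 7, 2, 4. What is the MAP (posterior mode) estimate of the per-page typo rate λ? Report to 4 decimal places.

With a Gamma(shape α, rate β) prior, the Poisson likelihood is conjugate: the posterior is Gamma(α + ΣXᵢ, β + n).
Sum of counts S = 23 over n = 5 pages.
Posterior: Gamma(α+S, β+n) = Gamma(13.0+23, 4.1+5) = Gamma(36.0, 9.1).
Mode of Gamma(α,β) for α≥1 is (α−1)/β = 35.0/9.1 = 3.8462.

3.8462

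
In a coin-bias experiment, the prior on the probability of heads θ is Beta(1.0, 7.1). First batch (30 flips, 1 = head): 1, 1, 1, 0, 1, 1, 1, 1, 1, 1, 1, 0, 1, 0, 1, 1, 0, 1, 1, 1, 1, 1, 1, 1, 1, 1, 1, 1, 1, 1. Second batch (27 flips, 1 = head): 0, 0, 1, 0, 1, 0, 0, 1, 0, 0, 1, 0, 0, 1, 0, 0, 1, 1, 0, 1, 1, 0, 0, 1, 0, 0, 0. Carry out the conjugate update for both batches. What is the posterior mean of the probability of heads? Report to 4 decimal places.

The Beta prior is conjugate to a Binomial/Bernoulli likelihood; the update adds successes to α and failures to β.
After batch 1: Beta(1.0+26, 7.1+4) = Beta(27.0, 11.1).
After batch 2: Beta(27.0+10, 11.1+17) = Beta(37.0, 28.1).
Posterior mean = α/(α+β) = 37.0/65.1 = 0.5684.

0.5684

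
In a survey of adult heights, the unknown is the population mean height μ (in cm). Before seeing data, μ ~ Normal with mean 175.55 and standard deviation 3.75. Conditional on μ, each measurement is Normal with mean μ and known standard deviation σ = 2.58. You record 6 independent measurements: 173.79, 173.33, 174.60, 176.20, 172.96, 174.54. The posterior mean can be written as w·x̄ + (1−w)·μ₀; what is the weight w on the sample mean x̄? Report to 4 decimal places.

0.9269

For Normal data with known variance σ², a Normal(μ₀, σ₀²) prior on μ is conjugate. Posterior precision = 1/σ₀² + n/σ²; posterior mean is the precision-weighted average of μ₀ and x̄.
σ₀² = 3.75² = 14.0625, σ² = 2.58² = 6.6564. Prior precision 1/σ₀² = 1/14.0625; data precision n/σ² = 6/6.6564.
w = (n/σ²)/(1/σ₀² + n/σ²) = n·σ₀²/(σ² + n·σ₀²) = 6·14.0625/(6.6564 + 6·14.0625) = 84.375/91.0314 = 0.9269.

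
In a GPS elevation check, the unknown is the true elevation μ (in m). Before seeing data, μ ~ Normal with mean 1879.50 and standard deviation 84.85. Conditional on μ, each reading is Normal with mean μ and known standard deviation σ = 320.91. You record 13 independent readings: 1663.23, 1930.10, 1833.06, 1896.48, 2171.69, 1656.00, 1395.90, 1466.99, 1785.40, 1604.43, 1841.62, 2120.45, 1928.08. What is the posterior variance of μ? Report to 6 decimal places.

3771.702641

For Normal data with known variance σ², a Normal(μ₀, σ₀²) prior on μ is conjugate. Posterior precision = 1/σ₀² + n/σ²; posterior mean is the precision-weighted average of μ₀ and x̄.
σ₀² = 84.85² = 7199.5225, σ² = 320.91² = 102983.2281; σ² + n·σ₀² = 102983.2281 + 13·7199.5225 = 196577.0206.
Posterior precision = 1/σ₀² + n/σ² = 1/7199.5225 + 13/102983.2281 = (σ² + n·σ₀²)/(σ₀²σ²) = 196577.0206/(7199.5225·102983.2281); posterior variance σₙ² = σ₀²σ²/(σ² + n·σ₀²) = 7199.5225·102983.2281/196577.0206 = 3771.702641.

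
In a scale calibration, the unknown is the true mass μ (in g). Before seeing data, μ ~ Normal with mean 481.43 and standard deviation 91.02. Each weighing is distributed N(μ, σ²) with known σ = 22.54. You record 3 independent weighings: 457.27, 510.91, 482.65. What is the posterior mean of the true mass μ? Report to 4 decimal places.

For Normal data with known variance σ², a Normal(μ₀, σ₀²) prior on μ is conjugate. Posterior precision = 1/σ₀² + n/σ²; posterior mean is the precision-weighted average of μ₀ and x̄.
Σxᵢ = 457.27 + 510.91 + 482.65 = 1450.83, so n·x̄ = 1450.83.
σ₀² = 91.02² = 8284.6404, σ² = 22.54² = 508.0516; σ² + n·σ₀² = 508.0516 + 3·8284.6404 = 25361.9728.
Posterior mean = (μ₀/σ₀² + n·x̄/σ²)/(1/σ₀² + n/σ²) = (σ²·μ₀ + σ₀²·n·x̄)/(σ² + n·σ₀²) = (508.0516·481.43 + 8284.6404·1450.83)/25361.9728 = 12264196.11332/25361.9728 = 483.5663.

483.5663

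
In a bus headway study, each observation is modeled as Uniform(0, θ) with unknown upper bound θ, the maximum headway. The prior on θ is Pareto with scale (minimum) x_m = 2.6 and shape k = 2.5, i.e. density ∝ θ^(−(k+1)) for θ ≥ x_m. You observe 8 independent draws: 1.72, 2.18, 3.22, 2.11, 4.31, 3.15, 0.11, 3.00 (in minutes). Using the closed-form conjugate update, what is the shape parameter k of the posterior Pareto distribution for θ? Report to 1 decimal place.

10.5

A Pareto(scale x_m, shape k) prior on the upper bound θ of Uniform(0, θ) is conjugate: posterior is Pareto(max(x_m, max xᵢ), k + n).
Sample maximum = 4.31; prior scale x_m = 2.6 → posterior scale = max = 4.31.
Posterior shape = 2.5 + 8 = 10.5.
Posterior shape k = 10.5.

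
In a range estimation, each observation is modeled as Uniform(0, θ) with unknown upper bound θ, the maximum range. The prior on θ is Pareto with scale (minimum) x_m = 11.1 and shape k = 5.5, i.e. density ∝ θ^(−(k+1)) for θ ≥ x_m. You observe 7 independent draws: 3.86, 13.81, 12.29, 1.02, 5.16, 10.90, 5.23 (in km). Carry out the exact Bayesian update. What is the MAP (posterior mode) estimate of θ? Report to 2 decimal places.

A Pareto(scale x_m, shape k) prior on the upper bound θ of Uniform(0, θ) is conjugate: posterior is Pareto(max(x_m, max xᵢ), k + n).
Sample maximum = 13.81; prior scale x_m = 11.1 → posterior scale = max = 13.81.
Posterior shape = 5.5 + 7 = 12.5.
The Pareto density is decreasing on [x_m, ∞), so the mode is x_m = 13.81.

13.81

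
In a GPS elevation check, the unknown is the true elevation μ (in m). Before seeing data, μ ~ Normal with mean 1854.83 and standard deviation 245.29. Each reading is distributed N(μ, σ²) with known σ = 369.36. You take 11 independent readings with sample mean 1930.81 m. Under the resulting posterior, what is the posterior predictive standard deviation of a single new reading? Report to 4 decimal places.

For Normal data with known variance σ², a Normal(μ₀, σ₀²) prior on μ is conjugate. Posterior precision = 1/σ₀² + n/σ²; posterior mean is the precision-weighted average of μ₀ and x̄.
σ₀² = 245.29² = 60167.1841, σ² = 369.36² = 136426.8096; σ² + n·σ₀² = 136426.8096 + 11·60167.1841 = 798265.8347.
Posterior precision = 1/σ₀² + n/σ² = 1/60167.1841 + 11/136426.8096 = (σ² + n·σ₀²)/(σ₀²σ²) = 798265.8347/(60167.1841·136426.8096); posterior variance σₙ² = σ₀²σ²/(σ² + n·σ₀²) = 60167.1841·136426.8096/798265.8347 = 10282.811330.
Predictive variance for one new observation = σₙ² + σ² = 60167.1841·136426.8096/798265.8347 + 136426.8096 = σ²·(σ₀² + 798265.8347)/798265.8347 = 136426.8096·858433.0188/798265.8347 = 146709.620930; SD = √(136426.8096·858433.0188/798265.8347) = 383.0269.

383.0269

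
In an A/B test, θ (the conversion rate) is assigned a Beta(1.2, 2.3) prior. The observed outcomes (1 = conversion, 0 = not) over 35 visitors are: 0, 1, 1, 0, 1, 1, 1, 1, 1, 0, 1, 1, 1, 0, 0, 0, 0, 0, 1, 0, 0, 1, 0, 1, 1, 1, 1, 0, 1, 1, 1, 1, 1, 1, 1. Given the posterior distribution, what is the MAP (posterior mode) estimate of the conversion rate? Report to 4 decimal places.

0.6356

The Beta prior is conjugate to a Binomial/Bernoulli likelihood; the update adds successes to α and failures to β.
Posterior: Beta(α+k, β+n−k) = Beta(1.2+23, 2.3+12) = Beta(24.2, 14.3).
Mode of Beta(a,b) for a,b>1 is (a−1)/(a+b−2) = 23.2/36.5 = 0.6356.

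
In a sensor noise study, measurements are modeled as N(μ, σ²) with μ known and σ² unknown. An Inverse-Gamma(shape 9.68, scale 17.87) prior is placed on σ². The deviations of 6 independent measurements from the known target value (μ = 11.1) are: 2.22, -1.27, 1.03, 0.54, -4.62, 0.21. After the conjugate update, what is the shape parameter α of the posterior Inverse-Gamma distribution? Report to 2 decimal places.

With known mean μ and an Inverse-Gamma(α, β) prior on σ², the Normal likelihood is conjugate: posterior is Inv-Gamma(α + n/2, β + Σ(xᵢ−μ)²/2).
Σ(xᵢ−μ)² = (2.22)² + (-1.27)² + (1.03)² + (0.54)² + (-4.62)² + (0.21)² = 29.2823.
Posterior: Inv-Gamma(9.68 + 6/2, 17.87 + 29.2823/2) = Inv-Gamma(12.68, 32.51115).
Posterior α = 12.68.

12.68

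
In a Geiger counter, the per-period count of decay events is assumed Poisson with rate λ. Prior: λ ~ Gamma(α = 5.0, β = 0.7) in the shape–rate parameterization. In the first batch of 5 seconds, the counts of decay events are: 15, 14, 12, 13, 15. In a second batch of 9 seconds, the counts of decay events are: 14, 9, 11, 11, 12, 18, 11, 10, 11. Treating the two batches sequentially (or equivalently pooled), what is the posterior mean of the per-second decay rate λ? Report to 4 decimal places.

With a Gamma(shape α, rate β) prior, the Poisson likelihood is conjugate: the posterior is Gamma(α + ΣXᵢ, β + n).
Batch 1: sum of counts S = 69 over n = 5 seconds.
After batch 1: Gamma(α+S, β+n) = Gamma(5.0+69, 0.7+5) = Gamma(74.0, 5.7).
Batch 2: sum of counts S = 107 over n = 9 seconds.
After batch 2: Gamma(α+S, β+n) = Gamma(74.0+107, 5.7+9) = Gamma(181.0, 14.7).
Posterior mean = α/β = 181.0/14.7 = 12.3129.

12.3129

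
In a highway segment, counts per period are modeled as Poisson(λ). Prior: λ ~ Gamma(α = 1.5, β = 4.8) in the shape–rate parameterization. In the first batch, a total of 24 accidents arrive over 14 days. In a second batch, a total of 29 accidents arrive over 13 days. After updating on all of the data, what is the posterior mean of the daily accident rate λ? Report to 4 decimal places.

With a Gamma(shape α, rate β) prior, the Poisson likelihood is conjugate: the posterior is Gamma(α + ΣXᵢ, β + n).
After batch 1: Gamma(α+S, β+n) = Gamma(1.5+24, 4.8+14) = Gamma(25.5, 18.8).
After batch 2: Gamma(α+S, β+n) = Gamma(25.5+29, 18.8+13) = Gamma(54.5, 31.8).
Posterior mean = α/β = 54.5/31.8 = 1.7138.

1.7138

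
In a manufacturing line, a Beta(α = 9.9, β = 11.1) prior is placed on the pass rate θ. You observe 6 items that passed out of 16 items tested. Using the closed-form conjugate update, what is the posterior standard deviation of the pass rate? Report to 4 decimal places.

The Beta prior is conjugate to a Binomial/Bernoulli likelihood; the update adds successes to α and failures to β.
Posterior: Beta(α+k, β+n−k) = Beta(9.9+6, 11.1+10) = Beta(15.9, 21.1).
Var = αβ/((α+β)²(α+β+1)) = 15.9·21.1/(37.0²·38.0) = 0.00644900; SD = √0.00644900 = 0.0803.

0.0803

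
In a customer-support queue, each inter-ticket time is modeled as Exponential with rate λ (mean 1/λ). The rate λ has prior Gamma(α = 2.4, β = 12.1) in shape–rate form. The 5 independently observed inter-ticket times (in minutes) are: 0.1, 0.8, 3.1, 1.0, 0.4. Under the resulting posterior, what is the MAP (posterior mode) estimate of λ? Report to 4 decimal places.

With a Gamma(shape α, rate β) prior on the exponential rate λ, the posterior after n observations with total T = Σxᵢ is Gamma(α+n, β+T).
Sum of observations T = 5.4 minutes; n = 5.
Posterior: Gamma(2.4+5, 12.1+5.4) = Gamma(7.4, 17.5).
Mode = (α−1)/β = 0.3657.

0.3657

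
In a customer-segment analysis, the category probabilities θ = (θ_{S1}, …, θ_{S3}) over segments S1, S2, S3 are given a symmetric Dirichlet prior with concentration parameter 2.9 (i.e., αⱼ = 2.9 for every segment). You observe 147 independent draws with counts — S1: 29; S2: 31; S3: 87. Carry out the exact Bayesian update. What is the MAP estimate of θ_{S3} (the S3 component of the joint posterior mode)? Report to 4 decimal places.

The Dirichlet prior is conjugate to the Multinomial likelihood: each posterior αⱼ = prior αⱼ + observed count nⱼ.
Posterior concentration: (31.9, 33.9, 89.9), total = 155.7.
Joint mode component: (α_{S3}−1)/(Σα−K) = 88.9/152.7 = 0.5822.

0.5822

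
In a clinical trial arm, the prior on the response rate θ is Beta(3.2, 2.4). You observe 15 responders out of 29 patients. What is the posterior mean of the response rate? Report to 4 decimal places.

0.5260

The Beta prior is conjugate to a Binomial/Bernoulli likelihood; the update adds successes to α and failures to β.
Posterior: Beta(α+k, β+n−k) = Beta(3.2+15, 2.4+14) = Beta(18.2, 16.4).
Posterior mean = α/(α+β) = 18.2/34.6 = 0.5260.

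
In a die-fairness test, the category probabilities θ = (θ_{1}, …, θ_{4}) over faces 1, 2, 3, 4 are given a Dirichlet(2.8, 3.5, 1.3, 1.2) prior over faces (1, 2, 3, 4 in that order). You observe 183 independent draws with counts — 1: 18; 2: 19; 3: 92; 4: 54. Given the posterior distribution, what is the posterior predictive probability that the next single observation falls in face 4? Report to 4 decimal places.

The Dirichlet prior is conjugate to the Multinomial likelihood: each posterior αⱼ = prior αⱼ + observed count nⱼ.
Posterior concentration: (20.8, 22.5, 93.3, 55.2), total = 191.8.
P(next = 4 | data) = α_{4}/Σα = 0.2878.

0.2878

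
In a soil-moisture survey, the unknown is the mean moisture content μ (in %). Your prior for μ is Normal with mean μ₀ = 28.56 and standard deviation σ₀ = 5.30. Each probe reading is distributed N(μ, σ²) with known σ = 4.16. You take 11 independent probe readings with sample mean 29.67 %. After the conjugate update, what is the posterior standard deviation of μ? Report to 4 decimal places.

1.2206

For Normal data with known variance σ², a Normal(μ₀, σ₀²) prior on μ is conjugate. Posterior precision = 1/σ₀² + n/σ²; posterior mean is the precision-weighted average of μ₀ and x̄.
σ₀² = 5.30² = 28.09, σ² = 4.16² = 17.3056; σ² + n·σ₀² = 17.3056 + 11·28.09 = 326.2956.
Posterior precision = 1/σ₀² + n/σ² = 1/28.09 + 11/17.3056 = (σ² + n·σ₀²)/(σ₀²σ²) = 326.2956/(28.09·17.3056); posterior variance σₙ² = σ₀²σ²/(σ² + n·σ₀²) = 28.09·17.3056/326.2956 = 1.489797.
Posterior SD = √σₙ² = √(28.09·17.3056/326.2956) = 1.2206.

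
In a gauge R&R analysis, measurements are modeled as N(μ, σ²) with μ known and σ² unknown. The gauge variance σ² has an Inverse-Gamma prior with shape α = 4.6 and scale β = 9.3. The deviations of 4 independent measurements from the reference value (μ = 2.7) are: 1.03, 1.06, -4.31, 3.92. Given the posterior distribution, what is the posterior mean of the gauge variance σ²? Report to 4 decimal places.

4.8863

With known mean μ and an Inverse-Gamma(α, β) prior on σ², the Normal likelihood is conjugate: posterior is Inv-Gamma(α + n/2, β + Σ(xᵢ−μ)²/2).
Σ(xᵢ−μ)² = (1.03)² + (1.06)² + (-4.31)² + (3.92)² = 36.1270.
Posterior: Inv-Gamma(4.6 + 4/2, 9.3 + 36.1270/2) = Inv-Gamma(6.60, 27.36350).
E[σ²|data] = β/(α−1) = 27.36350/5.60 = 4.8863.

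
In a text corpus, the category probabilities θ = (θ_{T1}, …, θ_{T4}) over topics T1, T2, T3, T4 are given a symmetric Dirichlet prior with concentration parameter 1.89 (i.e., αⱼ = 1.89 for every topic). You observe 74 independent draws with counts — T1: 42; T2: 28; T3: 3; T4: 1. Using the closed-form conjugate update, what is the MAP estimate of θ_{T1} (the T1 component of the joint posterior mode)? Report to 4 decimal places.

The Dirichlet prior is conjugate to the Multinomial likelihood: each posterior αⱼ = prior αⱼ + observed count nⱼ.
Posterior concentration: (43.89, 29.89, 4.89, 2.89), total = 81.56.
Joint mode component: (α_{T1}−1)/(Σα−K) = 42.89/77.56 = 0.5530.

0.5530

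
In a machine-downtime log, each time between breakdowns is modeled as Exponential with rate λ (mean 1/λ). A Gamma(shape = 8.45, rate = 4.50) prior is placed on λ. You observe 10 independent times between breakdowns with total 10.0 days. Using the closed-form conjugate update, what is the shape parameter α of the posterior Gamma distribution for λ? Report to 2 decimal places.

18.45

With a Gamma(shape α, rate β) prior on the exponential rate λ, the posterior after n observations with total T = Σxᵢ is Gamma(α+n, β+T).
Posterior: Gamma(8.45+10, 4.50+10.0) = Gamma(18.45, 14.50).
Posterior α = 18.45.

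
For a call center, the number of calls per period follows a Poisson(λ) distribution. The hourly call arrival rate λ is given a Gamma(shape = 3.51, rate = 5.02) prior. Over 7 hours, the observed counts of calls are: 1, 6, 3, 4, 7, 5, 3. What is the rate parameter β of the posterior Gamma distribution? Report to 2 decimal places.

With a Gamma(shape α, rate β) prior, the Poisson likelihood is conjugate: the posterior is Gamma(α + ΣXᵢ, β + n).
Sum of counts S = 29 over n = 7 hours.
Posterior: Gamma(α+S, β+n) = Gamma(3.51+29, 5.02+7) = Gamma(32.51, 12.02).
Posterior β = 12.02.

12.02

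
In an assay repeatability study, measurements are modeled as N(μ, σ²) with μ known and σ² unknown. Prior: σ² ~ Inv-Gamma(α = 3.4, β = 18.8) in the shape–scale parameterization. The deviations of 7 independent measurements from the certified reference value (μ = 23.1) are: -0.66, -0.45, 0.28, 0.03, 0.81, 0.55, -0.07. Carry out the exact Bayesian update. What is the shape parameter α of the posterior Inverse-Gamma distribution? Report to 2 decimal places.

6.90

With known mean μ and an Inverse-Gamma(α, β) prior on σ², the Normal likelihood is conjugate: posterior is Inv-Gamma(α + n/2, β + Σ(xᵢ−μ)²/2).
Σ(xᵢ−μ)² = (-0.66)² + (-0.45)² + (0.28)² + (0.03)² + (0.81)² + (0.55)² + (-0.07)² = 1.6809.
Posterior: Inv-Gamma(3.4 + 7/2, 18.8 + 1.6809/2) = Inv-Gamma(6.90, 19.64045).
Posterior α = 6.90.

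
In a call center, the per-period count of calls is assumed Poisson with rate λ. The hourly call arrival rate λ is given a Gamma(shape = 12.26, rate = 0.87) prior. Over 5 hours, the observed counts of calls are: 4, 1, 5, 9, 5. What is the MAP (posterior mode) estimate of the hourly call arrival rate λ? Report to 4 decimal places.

With a Gamma(shape α, rate β) prior, the Poisson likelihood is conjugate: the posterior is Gamma(α + ΣXᵢ, β + n).
Sum of counts S = 24 over n = 5 hours.
Posterior: Gamma(α+S, β+n) = Gamma(12.26+24, 0.87+5) = Gamma(36.26, 5.87).
Mode of Gamma(α,β) for α≥1 is (α−1)/β = 35.26/5.87 = 6.0068.

6.0068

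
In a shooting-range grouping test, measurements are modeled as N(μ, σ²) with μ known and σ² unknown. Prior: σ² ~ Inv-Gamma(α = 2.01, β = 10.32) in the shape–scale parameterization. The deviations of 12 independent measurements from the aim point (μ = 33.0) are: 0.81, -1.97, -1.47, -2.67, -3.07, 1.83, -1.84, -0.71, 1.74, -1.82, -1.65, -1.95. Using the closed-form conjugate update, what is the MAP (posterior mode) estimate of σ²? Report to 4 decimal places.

With known mean μ and an Inverse-Gamma(α, β) prior on σ², the Normal likelihood is conjugate: posterior is Inv-Gamma(α + n/2, β + Σ(xᵢ−μ)²/2).
Σ(xᵢ−μ)² = (0.81)² + (-1.97)² + (-1.47)² + (-2.67)² + (-3.07)² + (1.83)² + (-1.84)² + (-0.71)² + (1.74)² + (-1.82)² + (-1.65)² + (-1.95)² = 43.3553.
Posterior: Inv-Gamma(2.01 + 12/2, 10.32 + 43.3553/2) = Inv-Gamma(8.01, 31.99765).
Mode = β/(α+1) = 31.99765/9.01 = 3.5513.

3.5513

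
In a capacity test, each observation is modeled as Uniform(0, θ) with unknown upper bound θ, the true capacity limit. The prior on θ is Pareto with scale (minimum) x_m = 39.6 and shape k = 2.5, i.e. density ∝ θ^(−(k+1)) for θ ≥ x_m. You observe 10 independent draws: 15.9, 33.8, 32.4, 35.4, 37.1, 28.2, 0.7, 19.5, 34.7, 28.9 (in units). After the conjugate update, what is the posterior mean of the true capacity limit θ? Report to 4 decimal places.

A Pareto(scale x_m, shape k) prior on the upper bound θ of Uniform(0, θ) is conjugate: posterior is Pareto(max(x_m, max xᵢ), k + n).
Sample maximum = 37.1; prior scale x_m = 39.6 → posterior scale = max = 39.6.
Posterior shape = 2.5 + 10 = 12.5.
E[θ|data] = k·x_m/(k−1) = 12.5·39.6/11.5 = 43.0435.

43.0435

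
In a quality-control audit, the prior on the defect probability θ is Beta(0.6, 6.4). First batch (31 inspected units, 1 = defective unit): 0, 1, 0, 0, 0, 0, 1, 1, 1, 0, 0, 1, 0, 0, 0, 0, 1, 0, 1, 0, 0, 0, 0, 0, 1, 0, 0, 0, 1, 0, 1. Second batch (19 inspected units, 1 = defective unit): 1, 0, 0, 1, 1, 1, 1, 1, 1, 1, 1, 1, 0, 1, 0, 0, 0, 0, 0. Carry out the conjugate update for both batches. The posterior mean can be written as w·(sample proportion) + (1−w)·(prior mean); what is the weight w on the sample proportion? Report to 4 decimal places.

The Beta prior is conjugate to a Binomial/Bernoulli likelihood; the update adds successes to α and failures to β.
Total number of inspected units: n = 31 + 19 = 50.
Posterior mean = (α₀+k)/(α₀+β₀+n) = [n/(α₀+β₀+n)]·(k/n) + [(α₀+β₀)/(α₀+β₀+n)]·α₀/(α₀+β₀), so only n and the prior enter the weight.
The weight on the data is w = n/(α₀+β₀+n) = 50/(0.6+6.4+50) = 50/57.0 = 0.8772.

0.8772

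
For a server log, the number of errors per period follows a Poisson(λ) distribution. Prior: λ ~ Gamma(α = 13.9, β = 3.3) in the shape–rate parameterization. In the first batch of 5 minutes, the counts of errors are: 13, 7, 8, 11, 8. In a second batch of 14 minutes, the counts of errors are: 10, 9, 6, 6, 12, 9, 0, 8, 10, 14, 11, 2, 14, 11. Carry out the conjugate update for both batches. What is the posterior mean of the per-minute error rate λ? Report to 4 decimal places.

8.2018

With a Gamma(shape α, rate β) prior, the Poisson likelihood is conjugate: the posterior is Gamma(α + ΣXᵢ, β + n).
Batch 1: sum of counts S = 47 over n = 5 minutes.
After batch 1: Gamma(α+S, β+n) = Gamma(13.9+47, 3.3+5) = Gamma(60.9, 8.3).
Batch 2: sum of counts S = 122 over n = 14 minutes.
After batch 2: Gamma(α+S, β+n) = Gamma(60.9+122, 8.3+14) = Gamma(182.9, 22.3).
Posterior mean = α/β = 182.9/22.3 = 8.2018.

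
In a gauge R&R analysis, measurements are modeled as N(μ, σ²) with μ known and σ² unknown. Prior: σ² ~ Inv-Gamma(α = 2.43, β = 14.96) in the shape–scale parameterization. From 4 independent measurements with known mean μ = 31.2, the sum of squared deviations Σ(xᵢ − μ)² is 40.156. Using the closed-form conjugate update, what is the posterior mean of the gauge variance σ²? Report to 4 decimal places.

With known mean μ and an Inverse-Gamma(α, β) prior on σ², the Normal likelihood is conjugate: posterior is Inv-Gamma(α + n/2, β + Σ(xᵢ−μ)²/2).
Posterior: Inv-Gamma(2.43 + 4/2, 14.96 + 40.156/2) = Inv-Gamma(4.43, 35.0380).
E[σ²|data] = β/(α−1) = 35.0380/3.43 = 10.2152.

10.2152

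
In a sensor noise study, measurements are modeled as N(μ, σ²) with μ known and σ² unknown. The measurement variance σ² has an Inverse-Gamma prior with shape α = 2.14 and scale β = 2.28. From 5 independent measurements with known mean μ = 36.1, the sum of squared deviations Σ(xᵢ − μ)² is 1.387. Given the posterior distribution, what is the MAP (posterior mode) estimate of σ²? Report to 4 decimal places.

With known mean μ and an Inverse-Gamma(α, β) prior on σ², the Normal likelihood is conjugate: posterior is Inv-Gamma(α + n/2, β + Σ(xᵢ−μ)²/2).
Posterior: Inv-Gamma(2.14 + 5/2, 2.28 + 1.387/2) = Inv-Gamma(4.64, 2.9735).
Mode = β/(α+1) = 2.9735/5.64 = 0.5272.

0.5272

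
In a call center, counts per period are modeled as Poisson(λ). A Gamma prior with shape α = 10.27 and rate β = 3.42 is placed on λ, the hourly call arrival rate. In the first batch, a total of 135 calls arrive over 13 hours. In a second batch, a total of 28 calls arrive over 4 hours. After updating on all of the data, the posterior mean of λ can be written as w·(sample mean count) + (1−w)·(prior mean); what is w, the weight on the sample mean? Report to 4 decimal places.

With a Gamma(shape α, rate β) prior, the Poisson likelihood is conjugate: the posterior is Gamma(α + ΣXᵢ, β + n).
Total number of hours: n = 13 + 4 = 17.
Posterior mean = (α₀+S)/(β₀+n) = [n/(β₀+n)]·(S/n) + [β₀/(β₀+n)]·(α₀/β₀), so only n and β₀ enter the weight.
Weight on data w = n/(β₀+n) = 17/(3.42+17) = 17/20.42 = 0.8325.

0.8325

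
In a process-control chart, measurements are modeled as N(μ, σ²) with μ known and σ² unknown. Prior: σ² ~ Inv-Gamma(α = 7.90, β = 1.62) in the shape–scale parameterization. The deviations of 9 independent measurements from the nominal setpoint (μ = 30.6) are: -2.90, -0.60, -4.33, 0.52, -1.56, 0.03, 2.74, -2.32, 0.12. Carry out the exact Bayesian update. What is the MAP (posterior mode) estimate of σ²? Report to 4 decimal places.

With known mean μ and an Inverse-Gamma(α, β) prior on σ², the Normal likelihood is conjugate: posterior is Inv-Gamma(α + n/2, β + Σ(xᵢ−μ)²/2).
Σ(xᵢ−μ)² = (-2.90)² + (-0.60)² + (-4.33)² + (0.52)² + (-1.56)² + (0.03)² + (2.74)² + (-2.32)² + (0.12)² = 43.1282.
Posterior: Inv-Gamma(7.90 + 9/2, 1.62 + 43.1282/2) = Inv-Gamma(12.40, 23.18410).
Mode = β/(α+1) = 23.18410/13.40 = 1.7302.

1.7302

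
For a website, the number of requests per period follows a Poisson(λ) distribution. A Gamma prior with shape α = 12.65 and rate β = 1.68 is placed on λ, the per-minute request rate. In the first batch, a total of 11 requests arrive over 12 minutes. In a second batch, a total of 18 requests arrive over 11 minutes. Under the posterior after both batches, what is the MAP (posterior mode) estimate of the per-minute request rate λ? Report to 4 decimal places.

1.6471

With a Gamma(shape α, rate β) prior, the Poisson likelihood is conjugate: the posterior is Gamma(α + ΣXᵢ, β + n).
After batch 1: Gamma(α+S, β+n) = Gamma(12.65+11, 1.68+12) = Gamma(23.65, 13.68).
After batch 2: Gamma(α+S, β+n) = Gamma(23.65+18, 13.68+11) = Gamma(41.65, 24.68).
Mode of Gamma(α,β) for α≥1 is (α−1)/β = 40.65/24.68 = 1.6471.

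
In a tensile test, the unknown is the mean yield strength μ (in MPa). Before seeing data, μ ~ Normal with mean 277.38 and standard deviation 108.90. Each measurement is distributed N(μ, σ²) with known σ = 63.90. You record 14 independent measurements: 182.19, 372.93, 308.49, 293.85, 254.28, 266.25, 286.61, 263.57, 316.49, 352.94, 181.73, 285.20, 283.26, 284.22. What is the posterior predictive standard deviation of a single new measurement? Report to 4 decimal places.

66.0898

For Normal data with known variance σ², a Normal(μ₀, σ₀²) prior on μ is conjugate. Posterior precision = 1/σ₀² + n/σ²; posterior mean is the precision-weighted average of μ₀ and x̄.
σ₀² = 108.90² = 11859.21, σ² = 63.90² = 4083.21; σ² + n·σ₀² = 4083.21 + 14·11859.21 = 170112.15.
Posterior precision = 1/σ₀² + n/σ² = 1/11859.21 + 14/4083.21 = (σ² + n·σ₀²)/(σ₀²σ²) = 170112.15/(11859.21·4083.21); posterior variance σₙ² = σ₀²σ²/(σ² + n·σ₀²) = 11859.21·4083.21/170112.15 = 284.657180.
Predictive variance for one new observation = σₙ² + σ² = 11859.21·4083.21/170112.15 + 4083.21 = σ²·(σ₀² + 170112.15)/170112.15 = 4083.21·181971.36/170112.15 = 4367.867180; SD = √(4083.21·181971.36/170112.15) = 66.0898.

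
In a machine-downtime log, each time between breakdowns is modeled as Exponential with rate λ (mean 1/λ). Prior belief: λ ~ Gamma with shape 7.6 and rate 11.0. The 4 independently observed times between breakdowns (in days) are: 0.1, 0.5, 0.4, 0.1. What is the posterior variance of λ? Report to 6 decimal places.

With a Gamma(shape α, rate β) prior on the exponential rate λ, the posterior after n observations with total T = Σxᵢ is Gamma(α+n, β+T).
Sum of observations T = 1.1 days; n = 4.
Posterior: Gamma(7.6+4, 11.0+1.1) = Gamma(11.6, 12.1).
Var = α/β² = 0.079230.

0.079230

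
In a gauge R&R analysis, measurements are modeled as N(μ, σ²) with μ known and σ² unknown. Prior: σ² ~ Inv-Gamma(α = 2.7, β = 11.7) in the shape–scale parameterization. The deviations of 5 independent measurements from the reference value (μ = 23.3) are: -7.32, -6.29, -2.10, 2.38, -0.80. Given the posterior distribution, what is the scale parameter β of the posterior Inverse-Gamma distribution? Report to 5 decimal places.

With known mean μ and an Inverse-Gamma(α, β) prior on σ², the Normal likelihood is conjugate: posterior is Inv-Gamma(α + n/2, β + Σ(xᵢ−μ)²/2).
Σ(xᵢ−μ)² = (-7.32)² + (-6.29)² + (-2.10)² + (2.38)² + (-0.80)² = 103.8609.
Posterior: Inv-Gamma(2.7 + 5/2, 11.7 + 103.8609/2) = Inv-Gamma(5.20, 63.63045).
Posterior β = 63.63045.

63.63045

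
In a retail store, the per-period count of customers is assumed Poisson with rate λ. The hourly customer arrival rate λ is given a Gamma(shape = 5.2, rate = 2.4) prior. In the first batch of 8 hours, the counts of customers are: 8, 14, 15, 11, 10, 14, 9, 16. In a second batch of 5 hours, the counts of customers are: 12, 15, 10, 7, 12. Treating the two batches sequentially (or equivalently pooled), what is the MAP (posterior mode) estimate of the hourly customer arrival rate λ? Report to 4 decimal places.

10.2078

With a Gamma(shape α, rate β) prior, the Poisson likelihood is conjugate: the posterior is Gamma(α + ΣXᵢ, β + n).
Batch 1: sum of counts S = 97 over n = 8 hours.
After batch 1: Gamma(α+S, β+n) = Gamma(5.2+97, 2.4+8) = Gamma(102.2, 10.4).
Batch 2: sum of counts S = 56 over n = 5 hours.
After batch 2: Gamma(α+S, β+n) = Gamma(102.2+56, 10.4+5) = Gamma(158.2, 15.4).
Mode of Gamma(α,β) for α≥1 is (α−1)/β = 157.2/15.4 = 10.2078.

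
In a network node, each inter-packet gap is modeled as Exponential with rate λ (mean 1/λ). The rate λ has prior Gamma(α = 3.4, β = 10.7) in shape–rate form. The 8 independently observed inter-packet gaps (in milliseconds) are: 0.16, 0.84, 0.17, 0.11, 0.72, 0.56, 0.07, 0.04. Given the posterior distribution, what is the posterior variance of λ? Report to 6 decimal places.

With a Gamma(shape α, rate β) prior on the exponential rate λ, the posterior after n observations with total T = Σxᵢ is Gamma(α+n, β+T).
Sum of observations T = 2.67 milliseconds; n = 8.
Posterior: Gamma(3.4+8, 10.7+2.67) = Gamma(11.4, 13.37).
Var = α/β² = 0.063774.

0.063774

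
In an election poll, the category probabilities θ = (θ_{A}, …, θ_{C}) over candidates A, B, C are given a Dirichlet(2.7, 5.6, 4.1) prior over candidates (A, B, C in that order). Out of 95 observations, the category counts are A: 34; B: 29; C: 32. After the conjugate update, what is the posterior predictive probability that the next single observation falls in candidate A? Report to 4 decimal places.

The Dirichlet prior is conjugate to the Multinomial likelihood: each posterior αⱼ = prior αⱼ + observed count nⱼ.
Posterior concentration: (36.7, 34.6, 36.1), total = 107.4.
P(next = A | data) = α_{A}/Σα = 0.3417.

0.3417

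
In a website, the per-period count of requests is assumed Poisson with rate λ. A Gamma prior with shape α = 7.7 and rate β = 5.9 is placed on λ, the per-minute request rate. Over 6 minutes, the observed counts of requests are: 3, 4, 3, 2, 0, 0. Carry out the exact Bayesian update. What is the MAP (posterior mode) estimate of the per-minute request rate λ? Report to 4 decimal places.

With a Gamma(shape α, rate β) prior, the Poisson likelihood is conjugate: the posterior is Gamma(α + ΣXᵢ, β + n).
Sum of counts S = 12 over n = 6 minutes.
Posterior: Gamma(α+S, β+n) = Gamma(7.7+12, 5.9+6) = Gamma(19.7, 11.9).
Mode of Gamma(α,β) for α≥1 is (α−1)/β = 18.7/11.9 = 1.5714.

1.5714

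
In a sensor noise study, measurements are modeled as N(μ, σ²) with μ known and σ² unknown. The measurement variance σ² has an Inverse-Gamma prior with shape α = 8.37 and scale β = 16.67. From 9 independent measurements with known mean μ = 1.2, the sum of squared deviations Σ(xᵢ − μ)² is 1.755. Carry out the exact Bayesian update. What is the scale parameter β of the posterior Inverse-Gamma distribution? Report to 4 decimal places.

With known mean μ and an Inverse-Gamma(α, β) prior on σ², the Normal likelihood is conjugate: posterior is Inv-Gamma(α + n/2, β + Σ(xᵢ−μ)²/2).
Posterior: Inv-Gamma(8.37 + 9/2, 16.67 + 1.755/2) = Inv-Gamma(12.87, 17.5475).
Posterior β = 17.5475.

17.5475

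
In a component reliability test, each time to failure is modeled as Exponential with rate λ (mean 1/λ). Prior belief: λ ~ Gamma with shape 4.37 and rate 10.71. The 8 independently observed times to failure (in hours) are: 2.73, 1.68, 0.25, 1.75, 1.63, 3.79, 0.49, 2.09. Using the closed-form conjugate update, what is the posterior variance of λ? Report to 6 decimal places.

0.019603

With a Gamma(shape α, rate β) prior on the exponential rate λ, the posterior after n observations with total T = Σxᵢ is Gamma(α+n, β+T).
Sum of observations T = 14.41 hours; n = 8.
Posterior: Gamma(4.37+8, 10.71+14.41) = Gamma(12.37, 25.12).
Var = α/β² = 0.019603.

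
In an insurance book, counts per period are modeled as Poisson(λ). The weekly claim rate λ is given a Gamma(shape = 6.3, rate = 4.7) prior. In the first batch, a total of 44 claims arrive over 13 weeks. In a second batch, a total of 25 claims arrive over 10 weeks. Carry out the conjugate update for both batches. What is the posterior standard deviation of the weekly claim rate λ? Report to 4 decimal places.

With a Gamma(shape α, rate β) prior, the Poisson likelihood is conjugate: the posterior is Gamma(α + ΣXᵢ, β + n).
After batch 1: Gamma(α+S, β+n) = Gamma(6.3+44, 4.7+13) = Gamma(50.3, 17.7).
After batch 2: Gamma(α+S, β+n) = Gamma(50.3+25, 17.7+10) = Gamma(75.3, 27.7).
SD = √α/β = √75.3/27.7 = 0.3133.

0.3133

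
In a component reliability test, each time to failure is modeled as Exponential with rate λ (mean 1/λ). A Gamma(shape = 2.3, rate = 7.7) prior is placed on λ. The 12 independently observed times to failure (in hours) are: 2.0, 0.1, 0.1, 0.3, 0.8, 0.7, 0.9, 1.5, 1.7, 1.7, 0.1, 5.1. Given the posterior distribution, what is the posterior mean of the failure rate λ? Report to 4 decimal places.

With a Gamma(shape α, rate β) prior on the exponential rate λ, the posterior after n observations with total T = Σxᵢ is Gamma(α+n, β+T).
Sum of observations T = 15.0 hours; n = 12.
Posterior: Gamma(2.3+12, 7.7+15.0) = Gamma(14.3, 22.7).
Posterior mean of λ = α/β = 14.3/22.7 = 0.6300.

0.6300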